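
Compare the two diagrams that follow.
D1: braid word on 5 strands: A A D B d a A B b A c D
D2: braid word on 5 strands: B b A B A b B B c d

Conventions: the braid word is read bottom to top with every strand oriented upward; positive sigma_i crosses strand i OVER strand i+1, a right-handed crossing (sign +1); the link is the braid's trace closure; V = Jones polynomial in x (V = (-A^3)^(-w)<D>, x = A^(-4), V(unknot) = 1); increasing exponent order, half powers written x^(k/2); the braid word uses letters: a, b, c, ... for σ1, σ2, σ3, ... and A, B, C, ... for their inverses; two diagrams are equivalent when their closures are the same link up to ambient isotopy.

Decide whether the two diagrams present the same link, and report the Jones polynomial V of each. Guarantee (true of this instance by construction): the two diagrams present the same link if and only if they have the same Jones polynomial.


equivalent: yes
V(D1) = -x^-4 + x^-3 + x^-1  (w -4, c 12, <D> = A^-8 + 1 - A^4)
D2 (bracket A^-2 + A^6 - A^10; 10 crossings at w = -2): V = -x^-4 + x^-3 + x^-1
why: one V(x) for all 2 diagrams — one class (guaranteed)


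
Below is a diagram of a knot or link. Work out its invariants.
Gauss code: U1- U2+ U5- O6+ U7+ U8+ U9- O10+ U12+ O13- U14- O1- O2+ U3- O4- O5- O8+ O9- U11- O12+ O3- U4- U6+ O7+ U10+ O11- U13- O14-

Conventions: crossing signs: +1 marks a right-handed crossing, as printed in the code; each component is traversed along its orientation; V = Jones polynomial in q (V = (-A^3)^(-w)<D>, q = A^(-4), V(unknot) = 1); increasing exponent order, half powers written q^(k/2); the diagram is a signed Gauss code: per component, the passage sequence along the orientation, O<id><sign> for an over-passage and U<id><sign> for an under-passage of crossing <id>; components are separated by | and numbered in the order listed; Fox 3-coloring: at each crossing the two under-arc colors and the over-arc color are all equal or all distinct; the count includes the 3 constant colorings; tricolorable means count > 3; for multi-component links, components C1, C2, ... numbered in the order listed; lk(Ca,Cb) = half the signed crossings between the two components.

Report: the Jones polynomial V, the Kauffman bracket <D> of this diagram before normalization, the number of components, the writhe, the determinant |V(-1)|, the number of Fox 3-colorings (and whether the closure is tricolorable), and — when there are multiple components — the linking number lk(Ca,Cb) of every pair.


Jones polynomial: V(q) = q^-6 - 2q^-5 + 2q^-4 - 3q^-3 + 4q^-2 - 3q^-1 + 3 - 2q + q^2
<D> = A^-14 - 2A^-10 + 3A^-6 - 3A^-2 + 4A^2 - 3A^6 + 2A^10 - 2A^14 + A^18; writhe -2
components 1, writhe -2 (14 crossings)
3-colorings: 9 of 3^14, det 21 — tricolorable
note: |V(-1)| = 21: so tricolorable, since 3 divides 21


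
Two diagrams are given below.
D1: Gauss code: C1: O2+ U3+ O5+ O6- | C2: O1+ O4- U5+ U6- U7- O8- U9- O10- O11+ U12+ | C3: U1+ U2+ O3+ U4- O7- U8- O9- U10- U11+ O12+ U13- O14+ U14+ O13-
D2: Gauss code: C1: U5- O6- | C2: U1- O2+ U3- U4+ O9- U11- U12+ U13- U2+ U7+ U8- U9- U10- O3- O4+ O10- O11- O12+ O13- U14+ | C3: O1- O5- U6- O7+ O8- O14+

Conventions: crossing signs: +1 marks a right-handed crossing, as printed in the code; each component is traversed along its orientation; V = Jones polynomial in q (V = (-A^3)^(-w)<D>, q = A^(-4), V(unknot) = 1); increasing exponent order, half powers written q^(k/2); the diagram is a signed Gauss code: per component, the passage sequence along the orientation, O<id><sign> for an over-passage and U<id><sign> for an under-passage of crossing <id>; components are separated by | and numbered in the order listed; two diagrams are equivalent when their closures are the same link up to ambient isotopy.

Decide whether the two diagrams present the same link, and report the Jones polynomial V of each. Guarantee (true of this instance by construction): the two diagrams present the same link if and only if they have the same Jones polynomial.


same link: no
V(D1) = q^-2 + 2 + q^2  [14 crossings, <D> = A^-8 + 2 + A^8, w = 0]
V(D2) = q^-3 + q^-2 + q^-1 + 1  [14 crossings, <D> = A^-12 + A^-8 + A^-4 + 1, w = -4]
insight: V(q) takes 2 values over 2 diagrams, fixing the grouping


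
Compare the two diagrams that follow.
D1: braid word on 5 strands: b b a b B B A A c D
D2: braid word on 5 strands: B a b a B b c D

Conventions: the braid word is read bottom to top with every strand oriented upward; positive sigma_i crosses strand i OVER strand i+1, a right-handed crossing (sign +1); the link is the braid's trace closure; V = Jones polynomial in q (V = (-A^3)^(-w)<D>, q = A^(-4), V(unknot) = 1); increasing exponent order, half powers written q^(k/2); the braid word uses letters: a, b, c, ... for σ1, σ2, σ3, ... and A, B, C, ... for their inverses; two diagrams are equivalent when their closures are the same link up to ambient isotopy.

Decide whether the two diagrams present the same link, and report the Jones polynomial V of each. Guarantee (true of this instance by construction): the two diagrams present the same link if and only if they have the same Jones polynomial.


equivalent: no
V(D1) = q^-2 - q^-1 + 1 - q + q^2  (w 0, c 10, <D> = A^-8 - A^-4 + 1 - A^4 + A^8)
D2 (bracket A^6; 8 crossings at w = +2): V = 1
why: 2 values of V(q) split the 2 diagrams


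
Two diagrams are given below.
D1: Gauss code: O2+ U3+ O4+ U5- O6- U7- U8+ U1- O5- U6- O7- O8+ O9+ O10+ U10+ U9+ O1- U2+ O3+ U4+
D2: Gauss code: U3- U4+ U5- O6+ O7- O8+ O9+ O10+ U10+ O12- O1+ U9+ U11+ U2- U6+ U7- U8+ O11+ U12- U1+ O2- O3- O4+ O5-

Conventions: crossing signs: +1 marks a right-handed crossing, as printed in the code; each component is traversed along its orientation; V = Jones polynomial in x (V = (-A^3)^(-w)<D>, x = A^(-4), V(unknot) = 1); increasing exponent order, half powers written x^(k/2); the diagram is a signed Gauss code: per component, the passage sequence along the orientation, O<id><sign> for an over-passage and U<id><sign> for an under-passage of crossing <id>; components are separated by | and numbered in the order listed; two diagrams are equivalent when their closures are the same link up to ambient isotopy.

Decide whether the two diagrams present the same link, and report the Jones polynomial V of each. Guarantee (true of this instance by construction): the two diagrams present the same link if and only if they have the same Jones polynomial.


same link: no
V(D1) = -x^-3 + x^-2 - x^-1 + 3 - x + x^2 - x^3  [10 crossings, <D> = -A^-6 + A^-2 - A^2 + 3A^6 - A^10 + A^14 - A^18, w = +2]
V(D2) = 1  [12 crossings, <D> = A^6, w = +2]
insight: comparing 2 Jones polynomials yields 2 groups


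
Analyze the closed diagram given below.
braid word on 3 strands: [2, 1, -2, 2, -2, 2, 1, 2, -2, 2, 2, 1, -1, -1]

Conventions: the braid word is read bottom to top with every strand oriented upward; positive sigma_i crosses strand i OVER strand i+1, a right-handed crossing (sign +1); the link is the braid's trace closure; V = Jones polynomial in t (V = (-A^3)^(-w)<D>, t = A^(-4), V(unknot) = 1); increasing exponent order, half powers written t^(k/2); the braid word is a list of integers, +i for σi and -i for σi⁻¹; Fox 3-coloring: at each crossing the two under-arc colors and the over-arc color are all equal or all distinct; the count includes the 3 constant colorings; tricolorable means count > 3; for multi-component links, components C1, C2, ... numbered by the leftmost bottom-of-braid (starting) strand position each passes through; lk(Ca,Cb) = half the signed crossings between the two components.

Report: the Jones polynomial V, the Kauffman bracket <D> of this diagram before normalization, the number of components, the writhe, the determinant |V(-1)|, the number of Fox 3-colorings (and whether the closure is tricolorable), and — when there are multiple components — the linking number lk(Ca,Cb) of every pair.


V(t) = t - t^2 + 2t^3 - t^4 + t^5 - t^6
bracket: -A^-12 + A^-8 - A^-4 + 2 - A^4 + A^8, w = +4
1 component, writhe +4, over 14 crossings
det 7, colorings 3 of 3^14 — not tricolorable
observation: det 7 = |V(-1)|; not divisible by 3, so not tricolorable


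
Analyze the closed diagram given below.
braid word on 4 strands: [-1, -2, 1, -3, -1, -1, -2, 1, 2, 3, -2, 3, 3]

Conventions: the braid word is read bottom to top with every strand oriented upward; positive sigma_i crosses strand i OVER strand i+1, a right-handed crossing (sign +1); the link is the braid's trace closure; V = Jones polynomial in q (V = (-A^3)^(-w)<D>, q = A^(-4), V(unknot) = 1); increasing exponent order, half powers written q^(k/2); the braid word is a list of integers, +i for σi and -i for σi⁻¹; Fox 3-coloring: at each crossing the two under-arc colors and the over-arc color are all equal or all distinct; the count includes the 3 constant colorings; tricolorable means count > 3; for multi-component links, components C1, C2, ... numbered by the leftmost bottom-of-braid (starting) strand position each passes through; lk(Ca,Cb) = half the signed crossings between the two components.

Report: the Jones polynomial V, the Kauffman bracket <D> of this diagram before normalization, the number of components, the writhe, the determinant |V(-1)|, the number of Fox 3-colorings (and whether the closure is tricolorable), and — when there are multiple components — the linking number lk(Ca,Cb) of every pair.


V(q) = -q^-3 + q^-2 - q^-1 + 3 - q + q^2 - q^3
bracket: A^-15 - A^-11 + A^-7 - 3A^-3 + A - A^5 + A^9, w = -1
1 component, writhe -1, over 13 crossings
det 9, colorings 27 of 3^13 — tricolorable
observation: |V(-1)| = 9: so tricolorable, since 3 divides 9


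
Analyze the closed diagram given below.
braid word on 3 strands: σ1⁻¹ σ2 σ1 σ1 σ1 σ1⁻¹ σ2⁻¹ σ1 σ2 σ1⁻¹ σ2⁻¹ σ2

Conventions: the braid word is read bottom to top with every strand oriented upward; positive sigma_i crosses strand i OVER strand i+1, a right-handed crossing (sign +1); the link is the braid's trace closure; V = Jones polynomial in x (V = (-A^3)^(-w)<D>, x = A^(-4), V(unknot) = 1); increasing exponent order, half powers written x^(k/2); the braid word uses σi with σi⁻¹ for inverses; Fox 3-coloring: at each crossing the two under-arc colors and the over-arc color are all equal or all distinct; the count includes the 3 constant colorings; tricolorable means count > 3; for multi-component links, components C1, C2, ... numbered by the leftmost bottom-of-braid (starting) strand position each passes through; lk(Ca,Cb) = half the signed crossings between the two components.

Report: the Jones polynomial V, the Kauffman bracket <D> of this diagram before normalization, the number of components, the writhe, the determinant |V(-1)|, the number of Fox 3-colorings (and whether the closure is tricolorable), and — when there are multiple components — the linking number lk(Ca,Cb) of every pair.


V = -x^-1 + 2 - x + 2x^2 - x^3 + x^4 - x^5
<D> = -A^-14 + A^-10 - A^-6 + 2A^-2 - A^2 + 2A^6 - A^10 (w = +2)
1 component over 12 crossings, w = +2
9 Fox colorings among 3^12, |V(-1)| = 9: tricolorable
why: free reduction leaves σ1⁻¹ σ2 σ1 σ1 σ2⁻¹ σ1 σ2 σ1⁻¹ of the original 12 letters


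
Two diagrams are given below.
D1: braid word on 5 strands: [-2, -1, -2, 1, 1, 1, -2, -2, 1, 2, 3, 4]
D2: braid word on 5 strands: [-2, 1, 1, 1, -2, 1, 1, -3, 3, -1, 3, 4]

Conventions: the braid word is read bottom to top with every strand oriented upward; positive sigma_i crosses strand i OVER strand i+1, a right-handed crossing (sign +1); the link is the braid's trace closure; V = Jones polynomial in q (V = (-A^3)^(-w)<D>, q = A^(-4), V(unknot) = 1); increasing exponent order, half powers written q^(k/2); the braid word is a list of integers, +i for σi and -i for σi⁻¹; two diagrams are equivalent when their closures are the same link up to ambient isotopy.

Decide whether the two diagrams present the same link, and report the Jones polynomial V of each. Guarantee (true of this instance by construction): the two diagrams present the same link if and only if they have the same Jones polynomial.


equivalent: no
D1 (bracket -A^-6 + A^-2 - A^2 + 3A^6 - A^10 + A^14 - A^18; 12 crossings at w = +2): V = -q^-3 + q^-2 - q^-1 + 3 - q + q^2 - q^3
V(D2) = q^-1 - 1 + 2q - 2q^2 + 2q^3 - 2q^4 + q^5  [12 crossings, <D> = A^-8 - 2A^-4 + 2 - 2A^4 + 2A^8 - A^12 + A^16, w = +4]
observation: V(q) takes 2 values over 2 diagrams, fixing the grouping


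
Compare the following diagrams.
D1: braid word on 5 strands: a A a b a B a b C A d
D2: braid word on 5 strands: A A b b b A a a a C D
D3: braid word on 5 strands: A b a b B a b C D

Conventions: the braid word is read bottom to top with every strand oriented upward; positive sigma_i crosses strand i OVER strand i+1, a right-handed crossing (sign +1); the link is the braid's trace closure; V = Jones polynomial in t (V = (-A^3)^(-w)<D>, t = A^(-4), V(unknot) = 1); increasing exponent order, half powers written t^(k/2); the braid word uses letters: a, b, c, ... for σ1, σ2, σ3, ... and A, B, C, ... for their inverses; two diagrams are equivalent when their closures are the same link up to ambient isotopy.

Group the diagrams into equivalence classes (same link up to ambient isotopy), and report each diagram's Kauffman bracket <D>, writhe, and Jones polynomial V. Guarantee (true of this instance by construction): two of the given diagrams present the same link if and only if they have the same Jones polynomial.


equivalence classes: {D1, D3} | {D2}
D1 (bracket A^-9 + A^-1 - A^3 + A^7; 11 crossings at w = +3): V = -t^(1/2) + t^(3/2) - t^(5/2) - t^(9/2)
V(D2) = -t^(1/2) - t^(3/2) - t^(5/2) + t^(9/2)  (w +1, c 11, <D> = -A^-15 + A^-7 + A^-3 + A)
D3 (bracket A^-15 + A^-7 - A^-3 + A; 9 crossings at w = +1): V = -t^(1/2) + t^(3/2) - t^(5/2) - t^(9/2)
key observation: 2 classes among 3 diagrams; unequal V(t) rules out equality


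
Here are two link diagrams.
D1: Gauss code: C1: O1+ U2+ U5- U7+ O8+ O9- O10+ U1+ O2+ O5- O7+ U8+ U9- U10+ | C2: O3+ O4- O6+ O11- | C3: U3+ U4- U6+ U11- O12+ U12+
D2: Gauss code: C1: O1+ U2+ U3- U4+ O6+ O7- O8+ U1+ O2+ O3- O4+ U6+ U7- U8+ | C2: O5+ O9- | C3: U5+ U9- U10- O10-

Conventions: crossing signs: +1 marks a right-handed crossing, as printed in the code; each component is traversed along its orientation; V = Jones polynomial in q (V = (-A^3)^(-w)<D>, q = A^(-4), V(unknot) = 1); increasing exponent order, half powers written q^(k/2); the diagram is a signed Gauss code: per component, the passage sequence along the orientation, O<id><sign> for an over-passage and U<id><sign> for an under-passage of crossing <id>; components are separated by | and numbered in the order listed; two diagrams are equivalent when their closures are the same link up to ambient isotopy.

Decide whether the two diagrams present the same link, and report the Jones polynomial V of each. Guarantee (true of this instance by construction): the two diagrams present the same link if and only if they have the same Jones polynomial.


equivalent: yes
V(D1) = 1 + 2q + 2q^2 + q^3 - q^4 - q^5  (w +4, c 12, <D> = -A^-8 - A^-4 + 1 + 2A^4 + 2A^8 + A^12)
D2 (bracket -A^-14 - A^-10 + A^-6 + 2A^-2 + 2A^2 + A^6; 10 crossings at w = +2): V = 1 + 2q + 2q^2 + q^3 - q^4 - q^5
why: Reidemeister moves carry D1 (12 crossings) to D2 (10)


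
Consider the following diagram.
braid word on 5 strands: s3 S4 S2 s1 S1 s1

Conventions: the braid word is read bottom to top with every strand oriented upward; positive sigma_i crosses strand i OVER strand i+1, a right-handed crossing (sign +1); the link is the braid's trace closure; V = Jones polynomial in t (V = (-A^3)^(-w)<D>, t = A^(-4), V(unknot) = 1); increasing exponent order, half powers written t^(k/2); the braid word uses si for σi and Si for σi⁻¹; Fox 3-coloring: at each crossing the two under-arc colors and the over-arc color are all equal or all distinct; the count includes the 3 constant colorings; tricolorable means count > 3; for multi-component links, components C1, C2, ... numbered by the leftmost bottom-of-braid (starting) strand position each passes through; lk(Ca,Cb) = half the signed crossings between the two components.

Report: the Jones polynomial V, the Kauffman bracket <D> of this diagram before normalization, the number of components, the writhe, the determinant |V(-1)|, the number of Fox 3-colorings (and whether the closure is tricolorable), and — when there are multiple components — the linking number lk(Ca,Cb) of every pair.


V = 1
<D> = 1 (w = 0)
1 component over 6 crossings, w = 0
3 Fox colorings among 3^6, |V(-1)| = 1: not tricolorable
why: free reduction leaves σ3 σ4⁻¹ σ2⁻¹ σ1 of the original 6 letters


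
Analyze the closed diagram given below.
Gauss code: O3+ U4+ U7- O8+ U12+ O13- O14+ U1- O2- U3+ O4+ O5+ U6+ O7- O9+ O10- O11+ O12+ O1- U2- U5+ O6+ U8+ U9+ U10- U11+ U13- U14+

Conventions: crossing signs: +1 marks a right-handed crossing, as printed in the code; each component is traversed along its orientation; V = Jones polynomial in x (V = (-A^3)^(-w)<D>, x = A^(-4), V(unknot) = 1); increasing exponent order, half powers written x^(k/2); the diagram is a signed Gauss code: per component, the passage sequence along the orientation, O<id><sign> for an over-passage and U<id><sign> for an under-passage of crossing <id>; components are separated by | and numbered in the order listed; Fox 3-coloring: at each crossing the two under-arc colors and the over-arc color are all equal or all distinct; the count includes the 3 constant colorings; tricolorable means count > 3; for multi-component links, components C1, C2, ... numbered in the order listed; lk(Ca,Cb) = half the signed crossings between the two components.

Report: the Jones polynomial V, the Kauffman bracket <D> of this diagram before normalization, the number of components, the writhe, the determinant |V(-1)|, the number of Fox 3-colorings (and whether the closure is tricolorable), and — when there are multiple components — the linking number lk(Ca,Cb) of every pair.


V = 2x - 2x^2 + 3x^3 - 3x^4 + 2x^5 - 2x^6 + x^7
<D> = A^-16 - 2A^-12 + 2A^-8 - 3A^-4 + 3 - 2A^4 + 2A^8 (w = +4)
1 component over 14 crossings, w = +4
9 Fox colorings among 3^14, |V(-1)| = 15: tricolorable
why: |V(-1)| = 15: so tricolorable, since 3 divides 15


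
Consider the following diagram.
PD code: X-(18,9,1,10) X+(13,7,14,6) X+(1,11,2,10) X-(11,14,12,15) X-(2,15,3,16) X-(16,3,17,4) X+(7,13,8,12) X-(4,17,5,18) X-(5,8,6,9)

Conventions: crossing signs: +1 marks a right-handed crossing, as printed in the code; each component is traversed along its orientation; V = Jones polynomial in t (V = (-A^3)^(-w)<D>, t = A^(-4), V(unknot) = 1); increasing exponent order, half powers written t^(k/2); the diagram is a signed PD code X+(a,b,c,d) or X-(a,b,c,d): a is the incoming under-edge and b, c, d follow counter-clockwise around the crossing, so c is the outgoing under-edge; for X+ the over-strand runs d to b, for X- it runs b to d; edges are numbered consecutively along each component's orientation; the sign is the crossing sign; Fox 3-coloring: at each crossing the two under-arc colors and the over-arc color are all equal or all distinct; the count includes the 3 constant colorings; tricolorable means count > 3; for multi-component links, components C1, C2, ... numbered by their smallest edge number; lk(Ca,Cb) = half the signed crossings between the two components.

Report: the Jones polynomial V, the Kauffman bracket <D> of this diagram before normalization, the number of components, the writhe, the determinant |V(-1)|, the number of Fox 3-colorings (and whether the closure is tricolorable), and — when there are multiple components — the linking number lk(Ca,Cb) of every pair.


Jones polynomial: V(t) = -t^-6 + 2t^-5 - 2t^-4 + 3t^-3 - 3t^-2 + 2t^-1 - 1 + t
<D> = -A^-13 + A^-9 - 2A^-5 + 3A^-1 - 3A^3 + 2A^7 - 2A^11 + A^15; writhe -3
components 1, writhe -3 (9 crossings)
3-colorings: 9 of 3^9, det 15 — tricolorable
note: V spans 7 powers of t: at least 7 crossings in any diagram


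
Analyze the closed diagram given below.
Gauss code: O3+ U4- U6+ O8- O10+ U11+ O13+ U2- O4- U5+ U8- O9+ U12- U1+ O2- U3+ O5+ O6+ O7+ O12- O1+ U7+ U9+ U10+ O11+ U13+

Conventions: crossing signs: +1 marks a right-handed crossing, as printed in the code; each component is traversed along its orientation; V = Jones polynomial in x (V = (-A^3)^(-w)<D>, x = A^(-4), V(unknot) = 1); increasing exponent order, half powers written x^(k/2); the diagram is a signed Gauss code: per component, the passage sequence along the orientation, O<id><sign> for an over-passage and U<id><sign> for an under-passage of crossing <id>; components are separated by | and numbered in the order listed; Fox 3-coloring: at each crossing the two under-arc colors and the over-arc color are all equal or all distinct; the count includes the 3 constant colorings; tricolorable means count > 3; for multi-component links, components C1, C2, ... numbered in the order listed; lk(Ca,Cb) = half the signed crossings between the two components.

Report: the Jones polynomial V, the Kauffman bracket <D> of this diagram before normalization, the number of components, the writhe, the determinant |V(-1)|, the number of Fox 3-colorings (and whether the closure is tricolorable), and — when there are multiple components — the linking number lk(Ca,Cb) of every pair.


V(x) = -1 + 3x - 3x^2 + 5x^3 - 5x^4 + 4x^5 - 3x^6 + 2x^7 - x^8
bracket: A^-17 - 2A^-13 + 3A^-9 - 4A^-5 + 5A^-1 - 5A^3 + 3A^7 - 3A^11 + A^15, w = +5
1 component, writhe +5, over 13 crossings
det 27, colorings 9 of 3^13 — tricolorable
observation: V spans 8 powers of x: at least 8 crossings in any diagram


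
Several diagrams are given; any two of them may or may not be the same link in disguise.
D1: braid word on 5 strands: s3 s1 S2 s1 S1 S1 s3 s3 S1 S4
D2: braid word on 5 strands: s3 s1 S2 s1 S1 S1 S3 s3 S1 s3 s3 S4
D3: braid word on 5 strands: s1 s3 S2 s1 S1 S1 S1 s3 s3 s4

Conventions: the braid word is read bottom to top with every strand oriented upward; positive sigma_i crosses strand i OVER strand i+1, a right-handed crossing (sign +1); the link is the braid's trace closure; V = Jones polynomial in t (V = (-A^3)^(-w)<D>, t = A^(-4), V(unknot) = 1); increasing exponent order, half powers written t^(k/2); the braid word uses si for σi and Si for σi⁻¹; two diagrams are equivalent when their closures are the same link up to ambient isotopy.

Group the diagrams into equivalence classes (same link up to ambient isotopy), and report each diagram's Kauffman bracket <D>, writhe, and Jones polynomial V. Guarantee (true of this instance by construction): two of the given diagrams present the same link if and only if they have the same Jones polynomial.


equivalence classes: {D1, D2, D3}
D1 (bracket -A^-16 + A^-12 + A^-4; 10 crossings at w = 0): V = t + t^3 - t^4
V(D2) = t + t^3 - t^4  [12 crossings, <D> = -A^-16 + A^-12 + A^-4, w = 0]
D3 (bracket -A^-10 + A^-6 + A^2; 10 crossings at w = +2): V = t + t^3 - t^4
key observation: all 3 diagrams share one V(t), hence one class


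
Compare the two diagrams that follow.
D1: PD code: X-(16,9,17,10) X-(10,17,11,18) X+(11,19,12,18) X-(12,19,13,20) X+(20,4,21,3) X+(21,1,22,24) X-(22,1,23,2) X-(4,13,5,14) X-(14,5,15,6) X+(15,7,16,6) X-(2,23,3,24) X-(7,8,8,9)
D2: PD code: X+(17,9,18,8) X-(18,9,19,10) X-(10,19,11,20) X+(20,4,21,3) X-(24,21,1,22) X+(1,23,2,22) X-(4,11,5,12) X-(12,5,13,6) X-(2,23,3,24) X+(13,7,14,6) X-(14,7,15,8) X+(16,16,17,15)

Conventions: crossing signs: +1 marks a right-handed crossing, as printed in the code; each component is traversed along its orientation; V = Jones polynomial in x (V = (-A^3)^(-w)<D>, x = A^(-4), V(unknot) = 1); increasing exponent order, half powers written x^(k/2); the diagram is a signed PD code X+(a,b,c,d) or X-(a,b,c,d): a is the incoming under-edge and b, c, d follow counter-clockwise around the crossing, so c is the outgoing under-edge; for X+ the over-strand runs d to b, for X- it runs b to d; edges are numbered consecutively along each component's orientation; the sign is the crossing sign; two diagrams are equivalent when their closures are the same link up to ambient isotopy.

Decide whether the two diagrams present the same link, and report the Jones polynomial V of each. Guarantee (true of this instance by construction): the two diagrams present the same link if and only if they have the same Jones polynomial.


equivalent: yes
D1 (bracket A^-8 + 1 - A^4; 12 crossings at w = -4): V = -x^-4 + x^-3 + x^-1
V(D2) = -x^-4 + x^-3 + x^-1  [12 crossings, <D> = A^-2 + A^6 - A^10, w = -2]
observation: all 2 diagrams share one V(x), hence one class


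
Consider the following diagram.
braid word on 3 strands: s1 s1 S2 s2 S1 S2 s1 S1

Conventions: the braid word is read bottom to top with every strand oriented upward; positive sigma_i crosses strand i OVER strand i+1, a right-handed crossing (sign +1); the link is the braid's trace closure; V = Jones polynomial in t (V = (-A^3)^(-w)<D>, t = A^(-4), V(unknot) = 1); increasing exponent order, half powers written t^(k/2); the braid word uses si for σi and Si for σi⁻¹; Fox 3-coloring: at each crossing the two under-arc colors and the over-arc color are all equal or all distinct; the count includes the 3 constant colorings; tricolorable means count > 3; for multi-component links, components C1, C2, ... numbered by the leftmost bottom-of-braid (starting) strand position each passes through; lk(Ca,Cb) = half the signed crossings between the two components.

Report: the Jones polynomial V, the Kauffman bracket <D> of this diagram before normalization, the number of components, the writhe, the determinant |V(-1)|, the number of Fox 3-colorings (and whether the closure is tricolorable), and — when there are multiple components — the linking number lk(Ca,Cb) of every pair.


V(t) = 1
bracket: 1, w = 0
1 component, writhe 0, over 8 crossings
det 1, colorings 3 of 3^8 — not tricolorable
observation: inverse pairs cancel, leaving σ1 σ2⁻¹


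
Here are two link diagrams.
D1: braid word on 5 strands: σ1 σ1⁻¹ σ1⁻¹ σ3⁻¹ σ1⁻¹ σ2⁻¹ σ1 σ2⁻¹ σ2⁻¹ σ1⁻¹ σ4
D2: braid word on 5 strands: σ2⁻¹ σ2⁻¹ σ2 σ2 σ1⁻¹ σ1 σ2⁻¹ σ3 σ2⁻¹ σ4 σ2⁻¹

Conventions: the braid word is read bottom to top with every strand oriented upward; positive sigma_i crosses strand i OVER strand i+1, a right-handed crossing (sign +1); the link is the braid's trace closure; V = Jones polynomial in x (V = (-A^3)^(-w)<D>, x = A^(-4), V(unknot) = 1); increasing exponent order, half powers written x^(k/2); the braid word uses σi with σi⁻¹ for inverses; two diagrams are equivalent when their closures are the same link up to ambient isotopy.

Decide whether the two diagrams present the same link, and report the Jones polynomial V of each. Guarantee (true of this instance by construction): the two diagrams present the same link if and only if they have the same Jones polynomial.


same link: no
V(D1) = -x^(-15/2) + 2x^(-13/2) - 2x^(-11/2) + 2x^(-9/2) - 3x^(-7/2) + x^(-5/2) - x^(-3/2)  [11 crossings, <D> = A^-9 - A^-5 + 3A^-1 - 2A^3 + 2A^7 - 2A^11 + A^15, w = -5]
D2 (bracket A^-1 + A^3 + A^7 - A^15; 11 crossings at w = -1): V = x^(-9/2) - x^(-5/2) - x^(-3/2) - x^(-1/2)
note: comparing 2 Jones polynomials yields 2 groups


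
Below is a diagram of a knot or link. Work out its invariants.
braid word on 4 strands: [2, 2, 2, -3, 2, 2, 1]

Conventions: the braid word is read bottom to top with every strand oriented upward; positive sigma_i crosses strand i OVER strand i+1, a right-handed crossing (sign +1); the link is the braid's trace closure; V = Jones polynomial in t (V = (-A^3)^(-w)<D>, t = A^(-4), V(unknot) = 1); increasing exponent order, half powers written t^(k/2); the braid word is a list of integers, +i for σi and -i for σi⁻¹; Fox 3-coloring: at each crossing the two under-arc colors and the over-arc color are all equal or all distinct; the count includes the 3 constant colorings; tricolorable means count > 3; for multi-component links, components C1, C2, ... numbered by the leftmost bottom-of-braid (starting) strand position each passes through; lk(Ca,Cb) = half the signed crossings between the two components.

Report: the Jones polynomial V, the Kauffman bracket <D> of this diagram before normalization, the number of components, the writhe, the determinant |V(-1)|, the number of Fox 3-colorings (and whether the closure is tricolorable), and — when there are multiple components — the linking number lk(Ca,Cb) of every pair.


V = t^2 + t^4 - t^5 + t^6 - t^7
<D> = A^-13 - A^-9 + A^-5 - A^-1 - A^7 (w = +5)
1 component over 7 crossings, w = +5
3 Fox colorings among 3^7, |V(-1)| = 5: not tricolorable
why: w = +5 shifts under R1 moves; the (-A^3)^(-5) factor cancels that in V


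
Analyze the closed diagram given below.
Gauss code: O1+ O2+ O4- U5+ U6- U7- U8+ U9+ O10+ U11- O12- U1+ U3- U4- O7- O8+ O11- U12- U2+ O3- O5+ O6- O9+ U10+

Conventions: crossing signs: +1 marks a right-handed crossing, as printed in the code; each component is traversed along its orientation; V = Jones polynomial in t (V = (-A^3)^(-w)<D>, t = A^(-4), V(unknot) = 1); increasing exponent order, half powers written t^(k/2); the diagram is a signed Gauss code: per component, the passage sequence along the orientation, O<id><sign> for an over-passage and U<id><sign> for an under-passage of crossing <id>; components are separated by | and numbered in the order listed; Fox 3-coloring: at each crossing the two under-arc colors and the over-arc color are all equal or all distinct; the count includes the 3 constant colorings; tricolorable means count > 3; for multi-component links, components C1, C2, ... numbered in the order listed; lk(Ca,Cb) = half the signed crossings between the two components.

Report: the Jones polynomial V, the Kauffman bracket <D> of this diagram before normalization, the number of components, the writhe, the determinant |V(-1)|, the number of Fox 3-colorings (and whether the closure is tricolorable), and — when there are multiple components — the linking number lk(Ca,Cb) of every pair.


V(t) = -t^-3 + t^-2 - t^-1 + 3 - t + t^2 - t^3
bracket: -A^-12 + A^-8 - A^-4 + 3 - A^4 + A^8 - A^12, w = 0
1 component, writhe 0, over 12 crossings
det 9, colorings 27 of 3^12 — tricolorable
observation: w = 0 shifts under R1 moves; the (-A^3)^(0) factor cancels that in V


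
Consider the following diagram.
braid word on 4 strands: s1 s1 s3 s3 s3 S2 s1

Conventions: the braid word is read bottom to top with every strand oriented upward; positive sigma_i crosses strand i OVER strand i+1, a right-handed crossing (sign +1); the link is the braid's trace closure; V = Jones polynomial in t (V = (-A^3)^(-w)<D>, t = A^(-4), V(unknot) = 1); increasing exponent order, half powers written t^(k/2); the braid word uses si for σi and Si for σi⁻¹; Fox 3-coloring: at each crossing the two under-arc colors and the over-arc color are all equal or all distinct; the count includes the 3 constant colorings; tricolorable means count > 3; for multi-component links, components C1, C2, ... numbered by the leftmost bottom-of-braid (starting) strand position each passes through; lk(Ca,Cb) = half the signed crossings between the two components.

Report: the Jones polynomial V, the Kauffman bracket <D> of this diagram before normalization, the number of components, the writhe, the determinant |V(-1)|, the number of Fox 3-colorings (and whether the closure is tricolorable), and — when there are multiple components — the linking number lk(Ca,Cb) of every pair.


V = t^2 + 2t^4 - 2t^5 + t^6 - 2t^7 + t^8
<D> = -A^-17 + 2A^-13 - A^-9 + 2A^-5 - 2A^-1 - A^7 (w = +5)
1 component over 7 crossings, w = +5
27 Fox colorings among 3^7, |V(-1)| = 9: tricolorable
why: w = +5 shifts under R1 moves; the (-A^3)^(-5) factor cancels that in V


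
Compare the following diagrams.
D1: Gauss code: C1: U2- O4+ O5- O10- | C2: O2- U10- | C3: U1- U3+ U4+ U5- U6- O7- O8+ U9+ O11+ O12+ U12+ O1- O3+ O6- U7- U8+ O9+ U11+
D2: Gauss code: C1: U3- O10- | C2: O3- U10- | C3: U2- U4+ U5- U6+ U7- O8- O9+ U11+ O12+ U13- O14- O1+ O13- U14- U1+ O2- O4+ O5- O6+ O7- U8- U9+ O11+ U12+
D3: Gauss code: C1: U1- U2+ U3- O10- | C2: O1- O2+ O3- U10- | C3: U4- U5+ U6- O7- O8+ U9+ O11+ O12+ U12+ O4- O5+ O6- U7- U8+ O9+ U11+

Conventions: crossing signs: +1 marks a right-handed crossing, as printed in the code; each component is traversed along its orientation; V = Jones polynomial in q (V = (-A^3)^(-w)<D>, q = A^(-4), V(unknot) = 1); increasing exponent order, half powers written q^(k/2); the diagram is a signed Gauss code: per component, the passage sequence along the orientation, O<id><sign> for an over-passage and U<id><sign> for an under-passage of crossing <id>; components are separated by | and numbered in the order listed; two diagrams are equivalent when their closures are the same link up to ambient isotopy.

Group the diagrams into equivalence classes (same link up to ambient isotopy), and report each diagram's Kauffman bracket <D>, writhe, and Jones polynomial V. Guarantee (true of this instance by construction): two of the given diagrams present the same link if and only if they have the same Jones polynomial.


classes: {D1, D2, D3}
V(D1) = q^-3 + q^-2 + q^-1 + 1  [12 crossings, <D> = 1 + A^4 + A^8 + A^12, w = 0]
V(D2) = q^-3 + q^-2 + q^-1 + 1  [14 crossings, <D> = A^-6 + A^-2 + A^2 + A^6, w = -2]
V(D3) = q^-3 + q^-2 + q^-1 + 1  (w 0, c 12, <D> = 1 + A^4 + A^8 + A^12)
insight: one V(q) for all 3 diagrams — one class (guaranteed)


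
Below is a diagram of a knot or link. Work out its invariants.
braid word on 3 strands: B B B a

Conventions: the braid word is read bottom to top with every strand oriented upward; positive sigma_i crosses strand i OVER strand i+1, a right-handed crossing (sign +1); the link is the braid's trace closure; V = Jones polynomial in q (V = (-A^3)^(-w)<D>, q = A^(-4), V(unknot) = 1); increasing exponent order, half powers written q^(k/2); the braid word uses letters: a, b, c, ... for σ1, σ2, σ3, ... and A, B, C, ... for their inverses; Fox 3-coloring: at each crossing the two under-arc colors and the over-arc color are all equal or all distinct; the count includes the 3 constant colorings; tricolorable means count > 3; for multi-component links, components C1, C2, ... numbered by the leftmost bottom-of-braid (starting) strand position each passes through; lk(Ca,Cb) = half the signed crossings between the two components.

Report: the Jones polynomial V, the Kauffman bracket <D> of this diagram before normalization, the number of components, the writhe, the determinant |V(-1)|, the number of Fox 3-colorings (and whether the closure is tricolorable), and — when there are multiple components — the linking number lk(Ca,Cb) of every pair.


V(q) = -q^-4 + q^-3 + q^-1
bracket: A^-2 + A^6 - A^10, w = -2
1 component, writhe -2, over 4 crossings
det 3, colorings 9 of 3^4 — tricolorable
observation: det 3 = |V(-1)|; divisible by 3, so tricolorable


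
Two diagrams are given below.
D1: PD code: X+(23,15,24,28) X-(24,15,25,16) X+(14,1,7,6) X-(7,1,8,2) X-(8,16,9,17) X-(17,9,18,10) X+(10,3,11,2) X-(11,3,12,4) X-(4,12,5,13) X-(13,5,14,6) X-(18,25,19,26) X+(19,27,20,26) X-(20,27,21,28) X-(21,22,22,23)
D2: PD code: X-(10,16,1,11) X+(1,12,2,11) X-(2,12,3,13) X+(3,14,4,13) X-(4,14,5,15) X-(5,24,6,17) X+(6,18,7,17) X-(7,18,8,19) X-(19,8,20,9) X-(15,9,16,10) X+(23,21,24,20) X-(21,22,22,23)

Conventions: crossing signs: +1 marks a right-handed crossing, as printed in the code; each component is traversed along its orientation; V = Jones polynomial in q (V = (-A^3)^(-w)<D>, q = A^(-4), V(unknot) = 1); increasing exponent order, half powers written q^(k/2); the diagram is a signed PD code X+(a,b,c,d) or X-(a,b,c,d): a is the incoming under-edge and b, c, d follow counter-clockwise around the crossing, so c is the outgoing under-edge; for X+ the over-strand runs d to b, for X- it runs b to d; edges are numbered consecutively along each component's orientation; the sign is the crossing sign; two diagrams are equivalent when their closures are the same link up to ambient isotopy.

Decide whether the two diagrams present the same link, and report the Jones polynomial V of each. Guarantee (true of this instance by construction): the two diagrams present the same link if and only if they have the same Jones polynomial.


equivalent: yes
D1 (bracket A^-14 + 2A^-6 + A^2; 14 crossings at w = -6): V = q^-5 + 2q^-3 + q^-1
D2 (bracket A^-8 + 2 + A^8; 12 crossings at w = -4): V = q^-5 + 2q^-3 + q^-1
key observation: from 14 to 12 crossings by R-moves: one link, two diagrams


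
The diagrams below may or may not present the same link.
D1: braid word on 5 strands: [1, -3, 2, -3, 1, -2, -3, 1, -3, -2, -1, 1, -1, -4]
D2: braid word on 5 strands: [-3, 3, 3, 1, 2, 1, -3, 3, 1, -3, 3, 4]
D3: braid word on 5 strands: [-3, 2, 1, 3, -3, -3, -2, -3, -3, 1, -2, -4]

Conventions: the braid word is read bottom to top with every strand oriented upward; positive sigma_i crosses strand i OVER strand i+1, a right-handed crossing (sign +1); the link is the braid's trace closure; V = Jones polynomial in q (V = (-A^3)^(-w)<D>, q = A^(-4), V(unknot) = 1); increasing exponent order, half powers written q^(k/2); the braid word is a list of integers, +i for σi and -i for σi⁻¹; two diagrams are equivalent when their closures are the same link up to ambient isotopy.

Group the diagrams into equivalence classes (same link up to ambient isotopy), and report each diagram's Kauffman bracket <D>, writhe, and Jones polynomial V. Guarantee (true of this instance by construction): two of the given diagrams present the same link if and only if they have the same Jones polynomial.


equivalence classes: {D1, D3} | {D2}
D1 (bracket A^-16 - A^-12 + 2A^-8 - 2A^-4 + 2 - 2A^4 + A^8; 14 crossings at w = -4): V = q^-5 - 2q^-4 + 2q^-3 - 2q^-2 + 2q^-1 - 1 + q
D2 (bracket -A^2 + A^6 + A^14; 12 crossings at w = +6): V = q + q^3 - q^4
D3 (bracket A^-16 - A^-12 + 2A^-8 - 2A^-4 + 2 - 2A^4 + A^8; 12 crossings at w = -4): V = q^-5 - 2q^-4 + 2q^-3 - 2q^-2 + 2q^-1 - 1 + q
key observation: comparing 3 Jones polynomials yields 2 groups


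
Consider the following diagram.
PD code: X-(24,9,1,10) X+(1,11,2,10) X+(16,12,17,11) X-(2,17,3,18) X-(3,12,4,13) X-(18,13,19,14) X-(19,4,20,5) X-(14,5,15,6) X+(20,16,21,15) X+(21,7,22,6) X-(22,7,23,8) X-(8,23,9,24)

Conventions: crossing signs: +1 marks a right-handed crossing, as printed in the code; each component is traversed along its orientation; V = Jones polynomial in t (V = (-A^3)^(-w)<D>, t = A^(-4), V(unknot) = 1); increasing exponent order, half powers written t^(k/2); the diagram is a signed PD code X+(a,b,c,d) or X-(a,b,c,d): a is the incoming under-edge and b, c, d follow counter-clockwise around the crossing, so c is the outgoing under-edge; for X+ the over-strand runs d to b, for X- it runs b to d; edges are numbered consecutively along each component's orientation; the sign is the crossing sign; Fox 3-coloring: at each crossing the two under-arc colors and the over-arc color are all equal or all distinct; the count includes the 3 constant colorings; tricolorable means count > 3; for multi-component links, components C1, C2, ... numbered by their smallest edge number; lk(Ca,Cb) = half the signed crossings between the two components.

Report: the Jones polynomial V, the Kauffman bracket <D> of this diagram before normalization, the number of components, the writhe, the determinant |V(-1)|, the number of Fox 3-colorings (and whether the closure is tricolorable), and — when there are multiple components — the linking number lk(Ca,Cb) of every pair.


V = -t^-6 + t^-5 - t^-4 + 2t^-3 - t^-2 + t^-1
<D> = A^-8 - A^-4 + 2 - A^4 + A^8 - A^12 (w = -4)
1 component over 12 crossings, w = -4
3 Fox colorings among 3^12, |V(-1)| = 7: not tricolorable
why: w = -4 (over 12 crossings) is diagram-only; (-A^3)^(4) removes it from V


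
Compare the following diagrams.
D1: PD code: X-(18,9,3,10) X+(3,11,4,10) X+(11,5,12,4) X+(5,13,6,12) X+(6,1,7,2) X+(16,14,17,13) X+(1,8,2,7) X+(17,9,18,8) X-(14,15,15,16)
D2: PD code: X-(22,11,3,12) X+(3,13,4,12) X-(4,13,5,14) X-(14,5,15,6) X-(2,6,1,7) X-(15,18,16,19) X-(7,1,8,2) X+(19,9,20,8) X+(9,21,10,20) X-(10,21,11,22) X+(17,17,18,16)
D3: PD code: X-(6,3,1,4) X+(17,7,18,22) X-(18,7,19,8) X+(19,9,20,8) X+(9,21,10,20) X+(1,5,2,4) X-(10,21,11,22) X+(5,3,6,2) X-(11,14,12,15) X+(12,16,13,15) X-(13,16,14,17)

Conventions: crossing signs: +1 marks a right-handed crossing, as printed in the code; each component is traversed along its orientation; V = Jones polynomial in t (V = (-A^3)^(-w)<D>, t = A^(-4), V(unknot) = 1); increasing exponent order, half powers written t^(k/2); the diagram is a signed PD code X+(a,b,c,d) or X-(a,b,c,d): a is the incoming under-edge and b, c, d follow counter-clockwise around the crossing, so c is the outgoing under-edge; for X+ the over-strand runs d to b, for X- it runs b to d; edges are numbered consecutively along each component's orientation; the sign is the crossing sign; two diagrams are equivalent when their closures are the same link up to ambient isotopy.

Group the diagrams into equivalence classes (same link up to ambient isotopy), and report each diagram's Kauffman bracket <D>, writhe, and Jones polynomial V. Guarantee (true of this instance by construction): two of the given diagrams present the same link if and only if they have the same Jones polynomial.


classes: {D1} | {D2} | {D3}
V(D1) = -t^(3/2) - 2t^(7/2) + t^(9/2) - t^(11/2) + t^(13/2)  [9 crossings, <D> = -A^-11 + A^-7 - A^-3 + 2A + A^9, w = +5]
V(D2) = -t^(-5/2) - t^(-1/2)  [11 crossings, <D> = A^-7 + A, w = -3]
V(D3) = -t^(-1/2) - t^(1/2)  (w +1, c 11, <D> = A + A^5)
insight: 3 values of V(t) split the 3 diagrams
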